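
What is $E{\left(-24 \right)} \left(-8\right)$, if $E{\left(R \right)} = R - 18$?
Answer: $336$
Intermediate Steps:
$E{\left(R \right)} = -18 + R$ ($E{\left(R \right)} = R - 18 = -18 + R$)
$E{\left(-24 \right)} \left(-8\right) = \left(-18 - 24\right) \left(-8\right) = \left(-42\right) \left(-8\right) = 336$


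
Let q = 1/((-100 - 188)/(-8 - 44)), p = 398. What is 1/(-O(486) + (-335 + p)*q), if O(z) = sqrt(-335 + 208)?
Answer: 728/16409 + 64*I*sqrt(127)/16409 ≈ 0.044366 + 0.043954*I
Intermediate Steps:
O(z) = I*sqrt(127) (O(z) = sqrt(-127) = I*sqrt(127))
q = 13/72 (q = 1/(-288/(-52)) = 1/(-288*(-1/52)) = 1/(72/13) = 13/72 ≈ 0.18056)
1/(-O(486) + (-335 + p)*q) = 1/(-I*sqrt(127) + (-335 + 398)*(13/72)) = 1/(-I*sqrt(127) + 63*(13/72)) = 1/(-I*sqrt(127) + 91/8) = 1/(91/8 - I*sqrt(127))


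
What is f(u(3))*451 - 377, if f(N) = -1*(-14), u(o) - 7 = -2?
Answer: 5937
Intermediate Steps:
u(o) = 5 (u(o) = 7 - 2 = 5)
f(N) = 14
f(u(3))*451 - 377 = 14*451 - 377 = 6314 - 377 = 5937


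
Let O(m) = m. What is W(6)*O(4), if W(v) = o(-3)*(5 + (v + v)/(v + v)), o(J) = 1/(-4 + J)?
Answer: -24/7 ≈ -3.4286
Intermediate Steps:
W(v) = -6/7 (W(v) = (5 + (v + v)/(v + v))/(-4 - 3) = (5 + (2*v)/((2*v)))/(-7) = -(5 + (2*v)*(1/(2*v)))/7 = -(5 + 1)/7 = -⅐*6 = -6/7)
W(6)*O(4) = -6/7*4 = -24/7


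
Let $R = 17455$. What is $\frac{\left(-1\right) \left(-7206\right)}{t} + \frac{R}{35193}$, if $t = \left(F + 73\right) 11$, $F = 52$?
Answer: $\frac{277601383}{48390375} \approx 5.7367$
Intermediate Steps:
$t = 1375$ ($t = \left(52 + 73\right) 11 = 125 \cdot 11 = 1375$)
$\frac{\left(-1\right) \left(-7206\right)}{t} + \frac{R}{35193} = \frac{\left(-1\right) \left(-7206\right)}{1375} + \frac{17455}{35193} = 7206 \cdot \frac{1}{1375} + 17455 \cdot \frac{1}{35193} = \frac{7206}{1375} + \frac{17455}{35193} = \frac{277601383}{48390375}$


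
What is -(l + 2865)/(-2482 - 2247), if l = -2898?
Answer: -33/4729 ≈ -0.0069782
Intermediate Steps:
-(l + 2865)/(-2482 - 2247) = -(-2898 + 2865)/(-2482 - 2247) = -(-33)/(-4729) = -(-33)*(-1)/4729 = -1*33/4729 = -33/4729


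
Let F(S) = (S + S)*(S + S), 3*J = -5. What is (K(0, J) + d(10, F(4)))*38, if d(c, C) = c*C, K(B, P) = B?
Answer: 24320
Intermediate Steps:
J = -5/3 (J = (⅓)*(-5) = -5/3 ≈ -1.6667)
F(S) = 4*S² (F(S) = (2*S)*(2*S) = 4*S²)
d(c, C) = C*c
(K(0, J) + d(10, F(4)))*38 = (0 + (4*4²)*10)*38 = (0 + (4*16)*10)*38 = (0 + 64*10)*38 = (0 + 640)*38 = 640*38 = 24320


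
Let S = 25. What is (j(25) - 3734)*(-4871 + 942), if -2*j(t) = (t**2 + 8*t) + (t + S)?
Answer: 32779647/2 ≈ 1.6390e+7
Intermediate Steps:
j(t) = -25/2 - 9*t/2 - t**2/2 (j(t) = -((t**2 + 8*t) + (t + 25))/2 = -((t**2 + 8*t) + (25 + t))/2 = -(25 + t**2 + 9*t)/2 = -25/2 - 9*t/2 - t**2/2)
(j(25) - 3734)*(-4871 + 942) = ((-25/2 - 9/2*25 - 1/2*25**2) - 3734)*(-4871 + 942) = ((-25/2 - 225/2 - 1/2*625) - 3734)*(-3929) = ((-25/2 - 225/2 - 625/2) - 3734)*(-3929) = (-875/2 - 3734)*(-3929) = -8343/2*(-3929) = 32779647/2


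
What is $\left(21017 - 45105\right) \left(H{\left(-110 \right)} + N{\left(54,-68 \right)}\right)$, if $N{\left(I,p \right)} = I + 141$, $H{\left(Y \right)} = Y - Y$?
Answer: $-4697160$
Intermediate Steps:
$H{\left(Y \right)} = 0$
$N{\left(I,p \right)} = 141 + I$
$\left(21017 - 45105\right) \left(H{\left(-110 \right)} + N{\left(54,-68 \right)}\right) = \left(21017 - 45105\right) \left(0 + \left(141 + 54\right)\right) = - 24088 \left(0 + 195\right) = \left(-24088\right) 195 = -4697160$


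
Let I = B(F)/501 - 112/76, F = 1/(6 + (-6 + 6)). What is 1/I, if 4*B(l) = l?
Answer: -228456/336653 ≈ -0.67861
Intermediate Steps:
F = ⅙ (F = 1/(6 + 0) = 1/6 = ⅙ ≈ 0.16667)
B(l) = l/4
I = -336653/228456 (I = ((¼)*(⅙))/501 - 112/76 = (1/24)*(1/501) - 112*1/76 = 1/12024 - 28/19 = -336653/228456 ≈ -1.4736)
1/I = 1/(-336653/228456) = -228456/336653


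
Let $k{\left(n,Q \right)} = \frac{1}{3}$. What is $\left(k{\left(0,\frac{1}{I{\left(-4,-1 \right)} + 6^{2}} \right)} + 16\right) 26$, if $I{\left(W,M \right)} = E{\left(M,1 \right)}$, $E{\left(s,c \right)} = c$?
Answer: $\frac{1274}{3} \approx 424.67$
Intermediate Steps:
$I{\left(W,M \right)} = 1$
$k{\left(n,Q \right)} = \frac{1}{3}$
$\left(k{\left(0,\frac{1}{I{\left(-4,-1 \right)} + 6^{2}} \right)} + 16\right) 26 = \left(\frac{1}{3} + 16\right) 26 = \frac{49}{3} \cdot 26 = \frac{1274}{3}$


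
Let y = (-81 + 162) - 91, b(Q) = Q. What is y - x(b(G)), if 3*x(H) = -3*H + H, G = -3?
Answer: -12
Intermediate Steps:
x(H) = -2*H/3 (x(H) = (-3*H + H)/3 = (-2*H)/3 = -2*H/3)
y = -10 (y = 81 - 91 = -10)
y - x(b(G)) = -10 - (-2)*(-3)/3 = -10 - 1*2 = -10 - 2 = -12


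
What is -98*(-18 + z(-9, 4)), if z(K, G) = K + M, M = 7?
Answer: 1960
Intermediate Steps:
z(K, G) = 7 + K (z(K, G) = K + 7 = 7 + K)
-98*(-18 + z(-9, 4)) = -98*(-18 + (7 - 9)) = -98*(-18 - 2) = -98*(-20) = 1960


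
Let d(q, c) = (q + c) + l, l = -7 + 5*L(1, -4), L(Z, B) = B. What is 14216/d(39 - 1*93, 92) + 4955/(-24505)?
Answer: 69661715/53911 ≈ 1292.2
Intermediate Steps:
l = -27 (l = -7 + 5*(-4) = -7 - 20 = -27)
d(q, c) = -27 + c + q (d(q, c) = (q + c) - 27 = (c + q) - 27 = -27 + c + q)
14216/d(39 - 1*93, 92) + 4955/(-24505) = 14216/(-27 + 92 + (39 - 1*93)) + 4955/(-24505) = 14216/(-27 + 92 + (39 - 93)) + 4955*(-1/24505) = 14216/(-27 + 92 - 54) - 991/4901 = 14216/11 - 991/4901 = 69661715/53911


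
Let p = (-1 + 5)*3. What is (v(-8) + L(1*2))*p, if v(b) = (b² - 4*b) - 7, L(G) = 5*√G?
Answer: 1068 + 60*√2 ≈ 1152.9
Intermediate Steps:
p = 12 (p = 4*3 = 12)
v(b) = -7 + b² - 4*b
(v(-8) + L(1*2))*p = ((-7 + (-8)² - 4*(-8)) + 5*√(1*2))*12 = ((-7 + 64 + 32) + 5*√2)*12 = (89 + 5*√2)*12 = 1068 + 60*√2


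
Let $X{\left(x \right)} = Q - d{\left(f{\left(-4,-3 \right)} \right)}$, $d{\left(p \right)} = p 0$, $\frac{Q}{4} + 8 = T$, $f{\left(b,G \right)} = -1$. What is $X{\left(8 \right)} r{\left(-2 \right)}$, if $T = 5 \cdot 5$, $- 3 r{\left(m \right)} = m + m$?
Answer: $\frac{272}{3} \approx 90.667$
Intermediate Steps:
$r{\left(m \right)} = - \frac{2 m}{3}$ ($r{\left(m \right)} = - \frac{m + m}{3} = - \frac{2 m}{3}$)
$T = 25$
$Q = 68$ ($Q = -32 + 4 \cdot 25 = -32 + 100 = 68$)
$d{\left(p \right)} = 0$
$X{\left(x \right)} = 68$ ($X{\left(x \right)} = 68 - 0 = 68 + 0 = 68$)
$X{\left(8 \right)} r{\left(-2 \right)} = 68 \left(\left(- \frac{2}{3}\right) \left(-2\right)\right) = 68 \cdot \frac{4}{3} = \frac{272}{3}$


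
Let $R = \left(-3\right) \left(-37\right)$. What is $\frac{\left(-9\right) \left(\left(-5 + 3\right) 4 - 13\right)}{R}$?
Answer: $\frac{63}{37} \approx 1.7027$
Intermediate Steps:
$R = 111$
$\frac{\left(-9\right) \left(\left(-5 + 3\right) 4 - 13\right)}{R} = \frac{\left(-9\right) \left(\left(-5 + 3\right) 4 - 13\right)}{111} = - 9 \left(\left(-2\right) 4 - 13\right) \frac{1}{111} = - 9 \left(-8 - 13\right) \frac{1}{111} = \left(-9\right) \left(-21\right) \frac{1}{111} = 189 \cdot \frac{1}{111} = \frac{63}{37}$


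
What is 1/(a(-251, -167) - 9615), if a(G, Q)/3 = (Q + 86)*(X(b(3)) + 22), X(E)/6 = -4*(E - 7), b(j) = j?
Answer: -1/38289 ≈ -2.6117e-5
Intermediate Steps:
X(E) = 168 - 24*E (X(E) = 6*(-4*(E - 7)) = 6*(-4*(-7 + E)) = 6*(28 - 4*E) = 168 - 24*E)
a(G, Q) = 30444 + 354*Q (a(G, Q) = 3*((Q + 86)*((168 - 24*3) + 22)) = 3*((86 + Q)*((168 - 72) + 22)) = 3*((86 + Q)*(96 + 22)) = 3*((86 + Q)*118) = 3*(10148 + 118*Q) = 30444 + 354*Q)
1/(a(-251, -167) - 9615) = 1/((30444 + 354*(-167)) - 9615) = 1/((30444 - 59118) - 9615) = 1/(-28674 - 9615) = 1/(-38289) = -1/38289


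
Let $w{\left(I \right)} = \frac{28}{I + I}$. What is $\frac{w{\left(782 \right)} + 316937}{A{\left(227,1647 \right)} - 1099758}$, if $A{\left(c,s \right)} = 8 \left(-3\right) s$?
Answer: $- \frac{20653729}{74243471} \approx -0.27819$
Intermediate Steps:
$A{\left(c,s \right)} = - 24 s$
$w{\left(I \right)} = \frac{14}{I}$ ($w{\left(I \right)} = \frac{28}{2 I} = 28 \frac{1}{2 I} = \frac{14}{I}$)
$\frac{w{\left(782 \right)} + 316937}{A{\left(227,1647 \right)} - 1099758} = \frac{\frac{14}{782} + 316937}{\left(-24\right) 1647 - 1099758} = \frac{14 \cdot \frac{1}{782} + 316937}{-39528 - 1099758} = \frac{\frac{7}{391} + 316937}{-1139286} = \frac{123922374}{391} \left(- \frac{1}{1139286}\right) = - \frac{20653729}{74243471}$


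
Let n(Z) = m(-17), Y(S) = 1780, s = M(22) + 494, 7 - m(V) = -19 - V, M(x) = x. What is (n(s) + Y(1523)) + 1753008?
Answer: 1754797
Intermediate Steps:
m(V) = 26 + V (m(V) = 7 - (-19 - V) = 7 + (19 + V) = 26 + V)
s = 516 (s = 22 + 494 = 516)
n(Z) = 9 (n(Z) = 26 - 17 = 9)
(n(s) + Y(1523)) + 1753008 = (9 + 1780) + 1753008 = 1789 + 1753008 = 1754797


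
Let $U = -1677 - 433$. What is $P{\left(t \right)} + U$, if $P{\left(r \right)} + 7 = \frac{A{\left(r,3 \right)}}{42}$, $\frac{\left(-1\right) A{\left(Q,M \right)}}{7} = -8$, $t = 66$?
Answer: $- \frac{6347}{3} \approx -2115.7$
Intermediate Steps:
$A{\left(Q,M \right)} = 56$ ($A{\left(Q,M \right)} = \left(-7\right) \left(-8\right) = 56$)
$P{\left(r \right)} = - \frac{17}{3}$ ($P{\left(r \right)} = -7 + \frac{56}{42} = -7 + 56 \cdot \frac{1}{42} = -7 + \frac{4}{3} = - \frac{17}{3}$)
$U = -2110$ ($U = -1677 - 433 = -2110$)
$P{\left(t \right)} + U = - \frac{17}{3} - 2110 = - \frac{6347}{3}$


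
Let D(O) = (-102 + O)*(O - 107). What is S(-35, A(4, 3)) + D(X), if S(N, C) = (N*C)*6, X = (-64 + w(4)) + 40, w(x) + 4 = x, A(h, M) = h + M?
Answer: 15036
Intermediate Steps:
A(h, M) = M + h
w(x) = -4 + x
X = -24 (X = (-64 + (-4 + 4)) + 40 = (-64 + 0) + 40 = -64 + 40 = -24)
S(N, C) = 6*C*N (S(N, C) = (C*N)*6 = 6*C*N)
D(O) = (-107 + O)*(-102 + O) (D(O) = (-102 + O)*(-107 + O) = (-107 + O)*(-102 + O))
S(-35, A(4, 3)) + D(X) = 6*(3 + 4)*(-35) + (10914 + (-24)² - 209*(-24)) = 6*7*(-35) + (10914 + 576 + 5016) = -1470 + 16506 = 15036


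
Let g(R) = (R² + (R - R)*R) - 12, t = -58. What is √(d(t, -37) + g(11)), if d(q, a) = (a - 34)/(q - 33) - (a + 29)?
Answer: √975338/91 ≈ 10.853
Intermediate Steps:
d(q, a) = -29 - a + (-34 + a)/(-33 + q) (d(q, a) = (-34 + a)/(-33 + q) - (29 + a) = (-34 + a)/(-33 + q) + (-29 - a) = -29 - a + (-34 + a)/(-33 + q))
g(R) = -12 + R² (g(R) = (R² + 0*R) - 12 = (R² + 0) - 12 = R² - 12 = -12 + R²)
√(d(t, -37) + g(11)) = √((923 - 29*(-58) + 34*(-37) - 1*(-37)*(-58))/(-33 - 58) + (-12 + 11²)) = √((923 + 1682 - 1258 - 2146)/(-91) + (-12 + 121)) = √(-1/91*(-799) + 109) = √(799/91 + 109) = √(10718/91) = √975338/91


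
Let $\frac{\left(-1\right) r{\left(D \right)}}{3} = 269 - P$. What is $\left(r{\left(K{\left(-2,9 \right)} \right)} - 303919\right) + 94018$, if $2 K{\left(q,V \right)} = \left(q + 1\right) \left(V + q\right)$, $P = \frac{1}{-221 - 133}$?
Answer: $- \frac{24863545}{118} \approx -2.1071 \cdot 10^{5}$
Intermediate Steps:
$P = - \frac{1}{354}$ ($P = \frac{1}{-354} = - \frac{1}{354} \approx -0.0028249$)
$K{\left(q,V \right)} = \frac{\left(1 + q\right) \left(V + q\right)}{2}$ ($K{\left(q,V \right)} = \frac{\left(q + 1\right) \left(V + q\right)}{2} = \frac{\left(1 + q\right) \left(V + q\right)}{2}$)
$r{\left(D \right)} = - \frac{95227}{118}$ ($r{\left(D \right)} = - 3 \left(269 - - \frac{1}{354}\right) = - 3 \left(269 + \frac{1}{354}\right) = \left(-3\right) \frac{95227}{354} = - \frac{95227}{118}$)
$\left(r{\left(K{\left(-2,9 \right)} \right)} - 303919\right) + 94018 = \left(- \frac{95227}{118} - 303919\right) + 94018 = - \frac{35957669}{118} + 94018 = - \frac{24863545}{118}$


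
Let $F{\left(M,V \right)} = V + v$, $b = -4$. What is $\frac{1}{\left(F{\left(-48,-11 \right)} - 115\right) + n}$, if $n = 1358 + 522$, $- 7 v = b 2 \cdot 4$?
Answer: $\frac{7}{12310} \approx 0.00056864$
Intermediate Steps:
$v = \frac{32}{7}$ ($v = - \frac{\left(-4\right) 2 \cdot 4}{7} = - \frac{\left(-8\right) 4}{7} = \left(- \frac{1}{7}\right) \left(-32\right) = \frac{32}{7} \approx 4.5714$)
$n = 1880$
$F{\left(M,V \right)} = \frac{32}{7} + V$ ($F{\left(M,V \right)} = V + \frac{32}{7} = \frac{32}{7} + V$)
$\frac{1}{\left(F{\left(-48,-11 \right)} - 115\right) + n} = \frac{1}{\left(\left(\frac{32}{7} - 11\right) - 115\right) + 1880} = \frac{1}{\left(- \frac{45}{7} - 115\right) + 1880} = \frac{1}{- \frac{850}{7} + 1880} = \frac{1}{\frac{12310}{7}} = \frac{7}{12310}$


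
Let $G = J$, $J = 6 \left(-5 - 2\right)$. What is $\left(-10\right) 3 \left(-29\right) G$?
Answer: $-36540$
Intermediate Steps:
$J = -42$ ($J = 6 \left(-7\right) = -42$)
$G = -42$
$\left(-10\right) 3 \left(-29\right) G = \left(-10\right) 3 \left(-29\right) \left(-42\right) = \left(-30\right) \left(-29\right) \left(-42\right) = 870 \left(-42\right) = -36540$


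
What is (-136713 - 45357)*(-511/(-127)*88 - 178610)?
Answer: 4121792059140/127 ≈ 3.2455e+10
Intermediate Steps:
(-136713 - 45357)*(-511/(-127)*88 - 178610) = -182070*(-511*(-1/127)*88 - 178610) = -182070*((511/127)*88 - 178610) = -182070*(44968/127 - 178610) = -182070*(-22638502/127) = 4121792059140/127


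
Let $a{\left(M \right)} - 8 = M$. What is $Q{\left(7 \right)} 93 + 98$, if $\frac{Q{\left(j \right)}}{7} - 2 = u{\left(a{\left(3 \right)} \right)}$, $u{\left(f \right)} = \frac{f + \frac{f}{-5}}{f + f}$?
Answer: $\frac{8302}{5} \approx 1660.4$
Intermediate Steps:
$a{\left(M \right)} = 8 + M$
$u{\left(f \right)} = \frac{2}{5}$ ($u{\left(f \right)} = \frac{f + f \left(- \frac{1}{5}\right)}{2 f} = \left(f - \frac{f}{5}\right) \frac{1}{2 f} = \frac{4 f}{5} \frac{1}{2 f} = \frac{2}{5}$)
$Q{\left(j \right)} = \frac{84}{5}$ ($Q{\left(j \right)} = 14 + 7 \cdot \frac{2}{5} = 14 + \frac{14}{5} = \frac{84}{5}$)
$Q{\left(7 \right)} 93 + 98 = \frac{84}{5} \cdot 93 + 98 = \frac{7812}{5} + 98 = \frac{8302}{5}$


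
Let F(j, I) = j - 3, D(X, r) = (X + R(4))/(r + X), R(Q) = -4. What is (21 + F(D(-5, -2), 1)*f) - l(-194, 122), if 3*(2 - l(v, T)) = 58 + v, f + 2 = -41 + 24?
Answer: 131/21 ≈ 6.2381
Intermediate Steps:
f = -19 (f = -2 + (-41 + 24) = -2 - 17 = -19)
l(v, T) = -52/3 - v/3 (l(v, T) = 2 - (58 + v)/3 = 2 + (-58/3 - v/3) = -52/3 - v/3)
D(X, r) = (-4 + X)/(X + r) (D(X, r) = (X - 4)/(r + X) = (-4 + X)/(X + r))
F(j, I) = -3 + j
(21 + F(D(-5, -2), 1)*f) - l(-194, 122) = (21 + (-3 + (-4 - 5)/(-5 - 2))*(-19)) - (-52/3 - 1/3*(-194)) = (21 + (-3 - 9/(-7))*(-19)) - (-52/3 + 194/3) = (21 + (-3 - 1/7*(-9))*(-19)) - 1*142/3 = (21 + (-3 + 9/7)*(-19)) - 142/3 = (21 - 12/7*(-19)) - 142/3 = (21 + 228/7) - 142/3 = 375/7 - 142/3 = 131/21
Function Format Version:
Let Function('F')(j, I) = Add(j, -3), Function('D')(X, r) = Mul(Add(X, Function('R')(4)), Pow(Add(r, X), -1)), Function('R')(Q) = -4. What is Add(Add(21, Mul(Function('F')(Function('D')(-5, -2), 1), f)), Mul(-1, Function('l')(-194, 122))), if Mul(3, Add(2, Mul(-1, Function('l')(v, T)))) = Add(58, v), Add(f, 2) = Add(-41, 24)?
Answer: Rational(131, 21) ≈ 6.2381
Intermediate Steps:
f = -19 (f = Add(-2, Add(-41, 24)) = Add(-2, -17) = -19)
Function('l')(v, T) = Add(Rational(-52, 3), Mul(Rational(-1, 3), v)) (Function('l')(v, T) = Add(2, Mul(Rational(-1, 3), Add(58, v))) = Add(2, Add(Rational(-58, 3), Mul(Rational(-1, 3), v))) = Add(Rational(-52, 3), Mul(Rational(-1, 3), v)))
Function('D')(X, r) = Mul(Pow(Add(X, r), -1), Add(-4, X)) (Function('D')(X, r) = Mul(Add(X, -4), Pow(Add(r, X), -1)) = Mul(Add(-4, X), Pow(Add(X, r), -1)) = Mul(Pow(Add(X, r), -1), Add(-4, X)))
Function('F')(j, I) = Add(-3, j)
Add(Add(21, Mul(Function('F')(Function('D')(-5, -2), 1), f)), Mul(-1, Function('l')(-194, 122))) = Add(Add(21, Mul(Add(-3, Mul(Pow(Add(-5, -2), -1), Add(-4, -5))), -19)), Mul(-1, Add(Rational(-52, 3), Mul(Rational(-1, 3), -194)))) = Add(Add(21, Mul(Add(-3, Mul(Pow(-7, -1), -9)), -19)), Mul(-1, Add(Rational(-52, 3), Rational(194, 3)))) = Add(Add(21, Mul(Add(-3, Mul(Rational(-1, 7), -9)), -19)), Mul(-1, Rational(142, 3))) = Add(Add(21, Mul(Add(-3, Rational(9, 7)), -19)), Rational(-142, 3)) = Add(Add(21, Mul(Rational(-12, 7), -19)), Rational(-142, 3)) = Add(Add(21, Rational(228, 7)), Rational(-142, 3)) = Add(Rational(375, 7), Rational(-142, 3)) = Rational(131, 21)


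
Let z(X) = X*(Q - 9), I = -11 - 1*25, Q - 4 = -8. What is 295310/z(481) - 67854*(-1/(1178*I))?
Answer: -2157966257/44196204 ≈ -48.827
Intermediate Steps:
Q = -4 (Q = 4 - 8 = -4)
I = -36 (I = -11 - 25 = -36)
z(X) = -13*X (z(X) = X*(-4 - 9) = X*(-13) = -13*X)
295310/z(481) - 67854*(-1/(1178*I)) = 295310/((-13*481)) - 67854/(-36*19*(-62)) = 295310/(-6253) - 67854/((-684*(-62))) = 295310*(-1/6253) - 67854/42408 = -295310/6253 - 67854*1/42408 = -295310/6253 - 11309/7068 = -2157966257/44196204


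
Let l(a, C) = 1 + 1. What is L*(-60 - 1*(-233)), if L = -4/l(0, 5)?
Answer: -346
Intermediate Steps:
l(a, C) = 2
L = -2 (L = -4/2 = -4*½ = -2)
L*(-60 - 1*(-233)) = -2*(-60 - 1*(-233)) = -2*(-60 + 233) = -2*173 = -346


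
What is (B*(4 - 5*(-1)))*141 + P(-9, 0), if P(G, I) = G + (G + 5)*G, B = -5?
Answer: -6318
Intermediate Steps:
P(G, I) = G + G*(5 + G) (P(G, I) = G + (5 + G)*G = G + G*(5 + G))
(B*(4 - 5*(-1)))*141 + P(-9, 0) = -5*(4 - 5*(-1))*141 - 9*(6 - 9) = -5*(4 + 5)*141 - 9*(-3) = -5*9*141 + 27 = -45*141 + 27 = -6345 + 27 = -6318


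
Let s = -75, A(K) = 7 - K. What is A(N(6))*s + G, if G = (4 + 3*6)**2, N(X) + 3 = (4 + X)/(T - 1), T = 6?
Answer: -116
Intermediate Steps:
N(X) = -11/5 + X/5 (N(X) = -3 + (4 + X)/(6 - 1) = -3 + (4 + X)/5 = -3 + (4 + X)*(1/5) = -3 + (4/5 + X/5) = -11/5 + X/5)
G = 484 (G = (4 + 18)**2 = 22**2 = 484)
A(N(6))*s + G = (7 - (-11/5 + (1/5)*6))*(-75) + 484 = (7 - (-11/5 + 6/5))*(-75) + 484 = (7 - 1*(-1))*(-75) + 484 = (7 + 1)*(-75) + 484 = 8*(-75) + 484 = -600 + 484 = -116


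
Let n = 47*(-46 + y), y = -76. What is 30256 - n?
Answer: 35990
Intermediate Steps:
n = -5734 (n = 47*(-46 - 76) = 47*(-122) = -5734)
30256 - n = 30256 - 1*(-5734) = 30256 + 5734 = 35990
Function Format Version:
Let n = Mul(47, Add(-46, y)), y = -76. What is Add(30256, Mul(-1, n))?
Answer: 35990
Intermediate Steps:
n = -5734 (n = Mul(47, Add(-46, -76)) = Mul(47, -122) = -5734)
Add(30256, Mul(-1, n)) = Add(30256, Mul(-1, -5734)) = Add(30256, 5734) = 35990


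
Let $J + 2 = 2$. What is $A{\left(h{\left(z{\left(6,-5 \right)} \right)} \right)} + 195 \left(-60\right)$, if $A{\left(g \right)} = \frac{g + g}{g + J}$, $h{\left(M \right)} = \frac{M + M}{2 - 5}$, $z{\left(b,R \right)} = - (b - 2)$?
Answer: $-11698$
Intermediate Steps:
$J = 0$ ($J = -2 + 2 = 0$)
$z{\left(b,R \right)} = 2 - b$ ($z{\left(b,R \right)} = - (-2 + b) = 2 - b$)
$h{\left(M \right)} = - \frac{2 M}{3}$ ($h{\left(M \right)} = \frac{2 M}{-3} = 2 M \left(- \frac{1}{3}\right) = - \frac{2 M}{3}$)
$A{\left(g \right)} = 2$ ($A{\left(g \right)} = \frac{g + g}{g + 0} = \frac{2 g}{g} = 2$)
$A{\left(h{\left(z{\left(6,-5 \right)} \right)} \right)} + 195 \left(-60\right) = 2 + 195 \left(-60\right) = 2 - 11700 = -11698$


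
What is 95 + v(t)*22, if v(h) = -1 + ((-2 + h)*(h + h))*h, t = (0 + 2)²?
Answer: 1481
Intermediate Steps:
t = 4 (t = 2² = 4)
v(h) = -1 + 2*h²*(-2 + h) (v(h) = -1 + ((-2 + h)*(2*h))*h = -1 + (2*h*(-2 + h))*h = -1 + 2*h²*(-2 + h))
95 + v(t)*22 = 95 + (-1 - 4*4² + 2*4³)*22 = 95 + (-1 - 4*16 + 2*64)*22 = 95 + (-1 - 64 + 128)*22 = 95 + 63*22 = 95 + 1386 = 1481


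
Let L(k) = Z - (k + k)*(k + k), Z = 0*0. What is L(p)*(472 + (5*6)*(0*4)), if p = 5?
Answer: -47200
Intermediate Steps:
Z = 0
L(k) = -4*k² (L(k) = 0 - (k + k)*(k + k) = 0 - 2*k*2*k = 0 - 4*k² = -4*k²)
L(p)*(472 + (5*6)*(0*4)) = (-4*5²)*(472 + (5*6)*(0*4)) = (-4*25)*(472 + 30*0) = -100*(472 + 0) = -100*472 = -47200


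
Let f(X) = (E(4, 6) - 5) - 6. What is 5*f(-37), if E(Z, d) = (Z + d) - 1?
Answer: -10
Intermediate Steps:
E(Z, d) = -1 + Z + d
f(X) = -2 (f(X) = ((-1 + 4 + 6) - 5) - 6 = (9 - 5) - 6 = 4 - 6 = -2)
5*f(-37) = 5*(-2) = -10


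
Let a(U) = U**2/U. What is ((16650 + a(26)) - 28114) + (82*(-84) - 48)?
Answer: -18374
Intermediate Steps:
a(U) = U
((16650 + a(26)) - 28114) + (82*(-84) - 48) = ((16650 + 26) - 28114) + (82*(-84) - 48) = (16676 - 28114) + (-6888 - 48) = -11438 - 6936 = -18374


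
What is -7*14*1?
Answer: -98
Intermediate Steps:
-7*14*1 = -98*1 = -98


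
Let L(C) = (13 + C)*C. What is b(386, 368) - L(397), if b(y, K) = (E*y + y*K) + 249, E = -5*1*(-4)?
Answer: -12753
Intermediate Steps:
E = 20 (E = -5*(-4) = 20)
L(C) = C*(13 + C)
b(y, K) = 249 + 20*y + K*y (b(y, K) = (20*y + y*K) + 249 = (20*y + K*y) + 249 = 249 + 20*y + K*y)
b(386, 368) - L(397) = (249 + 20*386 + 368*386) - 397*(13 + 397) = (249 + 7720 + 142048) - 397*410 = 150017 - 1*162770 = 150017 - 162770 = -12753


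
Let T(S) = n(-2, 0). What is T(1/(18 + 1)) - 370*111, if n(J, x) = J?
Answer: -41072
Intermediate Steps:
T(S) = -2
T(1/(18 + 1)) - 370*111 = -2 - 370*111 = -2 - 41070 = -41072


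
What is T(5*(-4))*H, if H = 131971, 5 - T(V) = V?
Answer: 3299275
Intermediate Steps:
T(V) = 5 - V
T(5*(-4))*H = (5 - 5*(-4))*131971 = (5 - 1*(-20))*131971 = (5 + 20)*131971 = 25*131971 = 3299275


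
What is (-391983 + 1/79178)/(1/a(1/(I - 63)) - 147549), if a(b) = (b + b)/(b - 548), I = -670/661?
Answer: 20515080212153/6804224495277 ≈ 3.0150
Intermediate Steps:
I = -670/661 (I = -670*1/661 = -670/661 ≈ -1.0136)
a(b) = 2*b/(-548 + b) (a(b) = (2*b)/(-548 + b) = 2*b/(-548 + b))
(-391983 + 1/79178)/(1/a(1/(I - 63)) - 147549) = (-391983 + 1/79178)/(1/(2/((-670/661 - 63)*(-548 + 1/(-670/661 - 63)))) - 147549) = (-391983 + 1/79178)/(1/(2/((-42313/661)*(-548 + 1/(-42313/661)))) - 147549) = -31036429973/(79178*(1/(2*(-661/42313)/(-548 - 661/42313)) - 147549)) = -31036429973/(79178*(1/(2*(-661/42313)/(-23188185/42313)) - 147549)) = -31036429973/(79178*(1/(2*(-661/42313)*(-42313/23188185)) - 147549)) = -31036429973/(79178*(1/(1322/23188185) - 147549)) = -31036429973/(79178*(23188185/1322 - 147549)) = -31036429973/(79178*(-171871593/1322)) = -31036429973/79178*(-1322/171871593) = 20515080212153/6804224495277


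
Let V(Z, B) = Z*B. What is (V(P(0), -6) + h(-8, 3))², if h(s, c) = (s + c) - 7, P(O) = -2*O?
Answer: 144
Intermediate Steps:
h(s, c) = -7 + c + s (h(s, c) = (c + s) - 7 = -7 + c + s)
V(Z, B) = B*Z
(V(P(0), -6) + h(-8, 3))² = (-(-12)*0 + (-7 + 3 - 8))² = (-6*0 - 12)² = (0 - 12)² = (-12)² = 144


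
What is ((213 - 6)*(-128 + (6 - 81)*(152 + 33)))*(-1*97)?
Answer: 281166237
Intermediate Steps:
((213 - 6)*(-128 + (6 - 81)*(152 + 33)))*(-1*97) = (207*(-128 - 75*185))*(-97) = (207*(-128 - 13875))*(-97) = (207*(-14003))*(-97) = -2898621*(-97) = 281166237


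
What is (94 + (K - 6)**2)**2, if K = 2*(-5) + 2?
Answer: 84100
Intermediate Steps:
K = -8 (K = -10 + 2 = -8)
(94 + (K - 6)**2)**2 = (94 + (-8 - 6)**2)**2 = (94 + (-14)**2)**2 = (94 + 196)**2 = 290**2 = 84100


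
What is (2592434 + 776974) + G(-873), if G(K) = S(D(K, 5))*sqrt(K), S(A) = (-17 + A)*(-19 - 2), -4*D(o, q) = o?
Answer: 3369408 - 50715*I*sqrt(97)/4 ≈ 3.3694e+6 - 1.2487e+5*I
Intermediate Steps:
D(o, q) = -o/4
S(A) = 357 - 21*A (S(A) = (-17 + A)*(-21) = 357 - 21*A)
G(K) = sqrt(K)*(357 + 21*K/4) (G(K) = (357 - (-21)*K/4)*sqrt(K) = (357 + 21*K/4)*sqrt(K) = sqrt(K)*(357 + 21*K/4))
(2592434 + 776974) + G(-873) = (2592434 + 776974) + 21*sqrt(-873)*(68 - 873)/4 = 3369408 + (21/4)*(3*I*sqrt(97))*(-805) = 3369408 - 50715*I*sqrt(97)/4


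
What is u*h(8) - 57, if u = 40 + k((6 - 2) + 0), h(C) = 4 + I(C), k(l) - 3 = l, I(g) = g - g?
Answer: 131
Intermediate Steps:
I(g) = 0
k(l) = 3 + l
h(C) = 4 (h(C) = 4 + 0 = 4)
u = 47 (u = 40 + (3 + ((6 - 2) + 0)) = 40 + (3 + (4 + 0)) = 40 + (3 + 4) = 40 + 7 = 47)
u*h(8) - 57 = 47*4 - 57 = 188 - 57 = 131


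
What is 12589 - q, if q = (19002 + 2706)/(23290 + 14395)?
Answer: 474394757/37685 ≈ 12588.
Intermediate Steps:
q = 21708/37685 ≈ 0.57604
12589 - q = 12589 - 1*21708/37685 = 12589 - 21708/37685 = 474394757/37685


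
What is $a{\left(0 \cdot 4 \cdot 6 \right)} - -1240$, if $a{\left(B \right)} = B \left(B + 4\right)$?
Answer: $1240$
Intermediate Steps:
$a{\left(B \right)} = B \left(4 + B\right)$
$a{\left(0 \cdot 4 \cdot 6 \right)} - -1240 = 0 \cdot 4 \cdot 6 \left(4 + 0 \cdot 4 \cdot 6\right) - -1240 = 0 \cdot 6 \left(4 + 0 \cdot 6\right) + 1240 = 0 \left(4 + 0\right) + 1240 = 0 \cdot 4 + 1240 = 0 + 1240 = 1240$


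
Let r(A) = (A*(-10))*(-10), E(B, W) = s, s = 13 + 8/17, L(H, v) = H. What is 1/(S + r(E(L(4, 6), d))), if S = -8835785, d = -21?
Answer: -17/150185445 ≈ -1.1319e-7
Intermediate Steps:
s = 229/17 (s = 13 + 8*(1/17) = 13 + 8/17 = 229/17 ≈ 13.471)
E(B, W) = 229/17
r(A) = 100*A (r(A) = -10*A*(-10) = 100*A)
1/(S + r(E(L(4, 6), d))) = 1/(-8835785 + 100*(229/17)) = 1/(-8835785 + 22900/17) = 1/(-150185445/17) = -17/150185445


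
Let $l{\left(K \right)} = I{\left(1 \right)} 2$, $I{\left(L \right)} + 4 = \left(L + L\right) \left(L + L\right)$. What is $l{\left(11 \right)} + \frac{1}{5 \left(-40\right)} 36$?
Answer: $- \frac{9}{50} \approx -0.18$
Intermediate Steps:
$I{\left(L \right)} = -4 + 4 L^{2}$ ($I{\left(L \right)} = -4 + \left(L + L\right) \left(L + L\right) = -4 + 2 L 2 L = -4 + 4 L^{2}$)
$l{\left(K \right)} = 0$ ($l{\left(K \right)} = \left(-4 + 4 \cdot 1^{2}\right) 2 = \left(-4 + 4 \cdot 1\right) 2 = \left(-4 + 4\right) 2 = 0 \cdot 2 = 0$)
$l{\left(11 \right)} + \frac{1}{5 \left(-40\right)} 36 = 0 + \frac{1}{5 \left(-40\right)} 36 = 0 + \frac{1}{-200} \cdot 36 = 0 - \frac{9}{50} = - \frac{9}{50}$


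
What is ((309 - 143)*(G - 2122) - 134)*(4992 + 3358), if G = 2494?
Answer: 514510300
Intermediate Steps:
((309 - 143)*(G - 2122) - 134)*(4992 + 3358) = ((309 - 143)*(2494 - 2122) - 134)*(4992 + 3358) = (166*372 - 134)*8350 = (61752 - 134)*8350 = 61618*8350 = 514510300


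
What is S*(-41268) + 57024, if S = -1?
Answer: 98292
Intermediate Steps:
S*(-41268) + 57024 = -1*(-41268) + 57024 = 41268 + 57024 = 98292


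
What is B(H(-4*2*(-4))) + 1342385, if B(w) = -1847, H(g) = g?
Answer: 1340538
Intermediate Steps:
B(H(-4*2*(-4))) + 1342385 = -1847 + 1342385 = 1340538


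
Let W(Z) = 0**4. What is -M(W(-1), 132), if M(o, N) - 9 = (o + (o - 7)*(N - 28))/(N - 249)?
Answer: -137/9 ≈ -15.222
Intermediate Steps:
W(Z) = 0
M(o, N) = 9 + (o + (-28 + N)*(-7 + o))/(-249 + N) (M(o, N) = 9 + (o + (o - 7)*(N - 28))/(N - 249) = 9 + (o + (-7 + o)*(-28 + N))/(-249 + N) = 9 + (o + (-28 + N)*(-7 + o))/(-249 + N))
-M(W(-1), 132) = -(-2045 - 27*0 + 2*132 + 132*0)/(-249 + 132) = -(-2045 + 0 + 264 + 0)/(-117) = -(-1)*(-1781)/117 = -1*137/9 = -137/9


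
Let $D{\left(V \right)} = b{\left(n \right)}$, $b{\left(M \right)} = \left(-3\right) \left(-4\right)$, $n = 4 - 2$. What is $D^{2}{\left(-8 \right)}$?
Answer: $144$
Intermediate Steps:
$n = 2$ ($n = 4 - 2 = 2$)
$b{\left(M \right)} = 12$
$D{\left(V \right)} = 12$
$D^{2}{\left(-8 \right)} = 12^{2} = 144$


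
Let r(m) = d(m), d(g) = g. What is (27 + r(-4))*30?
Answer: 690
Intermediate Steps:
r(m) = m
(27 + r(-4))*30 = (27 - 4)*30 = 23*30 = 690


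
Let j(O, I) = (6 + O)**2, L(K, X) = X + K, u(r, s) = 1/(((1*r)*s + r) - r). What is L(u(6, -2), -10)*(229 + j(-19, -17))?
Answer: -24079/6 ≈ -4013.2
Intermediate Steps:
u(r, s) = 1/(r*s) (u(r, s) = 1/((r*s + r) - r) = 1/((r + r*s) - r) = 1/(r*s))
L(K, X) = K + X
L(u(6, -2), -10)*(229 + j(-19, -17)) = (1/(6*(-2)) - 10)*(229 + (6 - 19)**2) = ((1/6)*(-1/2) - 10)*(229 + (-13)**2) = (-1/12 - 10)*(229 + 169) = -121/12*398 = -24079/6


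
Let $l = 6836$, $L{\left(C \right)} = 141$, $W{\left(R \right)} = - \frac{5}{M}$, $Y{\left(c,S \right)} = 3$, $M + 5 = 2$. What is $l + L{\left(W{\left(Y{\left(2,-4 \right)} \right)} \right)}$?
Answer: $6977$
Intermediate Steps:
$M = -3$ ($M = -5 + 2 = -3$)
$W{\left(R \right)} = \frac{5}{3}$ ($W{\left(R \right)} = - \frac{5}{-3} = \left(-5\right) \left(- \frac{1}{3}\right) = \frac{5}{3}$)
$l + L{\left(W{\left(Y{\left(2,-4 \right)} \right)} \right)} = 6836 + 141 = 6977$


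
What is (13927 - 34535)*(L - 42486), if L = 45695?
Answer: -66131072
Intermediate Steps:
(13927 - 34535)*(L - 42486) = (13927 - 34535)*(45695 - 42486) = -20608*3209 = -66131072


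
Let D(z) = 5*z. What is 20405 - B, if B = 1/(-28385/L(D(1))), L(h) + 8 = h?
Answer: 579195922/28385 ≈ 20405.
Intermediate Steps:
L(h) = -8 + h
B = 3/28385 (B = 1/(-28385/(-8 + 5*1)) = 1/(-28385/(-8 + 5)) = 1/(-28385/(-3)) = 1/(-28385*(-⅓)) = 1/(28385/3) = 3/28385 ≈ 0.00010569)
20405 - B = 20405 - 1*3/28385 = 20405 - 3/28385 = 579195922/28385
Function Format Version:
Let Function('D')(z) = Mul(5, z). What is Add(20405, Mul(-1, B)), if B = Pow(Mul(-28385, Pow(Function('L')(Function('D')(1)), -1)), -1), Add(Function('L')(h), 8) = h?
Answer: Rational(579195922, 28385) ≈ 20405.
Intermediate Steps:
Function('L')(h) = Add(-8, h)
B = Rational(3, 28385) (B = Pow(Mul(-28385, Pow(Add(-8, Mul(5, 1)), -1)), -1) = Pow(Mul(-28385, Pow(Add(-8, 5), -1)), -1) = Pow(Mul(-28385, Pow(-3, -1)), -1) = Pow(Mul(-28385, Rational(-1, 3)), -1) = Pow(Rational(28385, 3), -1) = Rational(3, 28385) ≈ 0.00010569)
Add(20405, Mul(-1, B)) = Add(20405, Mul(-1, Rational(3, 28385))) = Add(20405, Rational(-3, 28385)) = Rational(579195922, 28385)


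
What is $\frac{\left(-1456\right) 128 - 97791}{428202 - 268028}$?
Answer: $- \frac{284159}{160174} \approx -1.7741$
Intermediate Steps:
$\frac{\left(-1456\right) 128 - 97791}{428202 - 268028} = \frac{-186368 - 97791}{160174} = \left(-284159\right) \frac{1}{160174} = - \frac{284159}{160174}$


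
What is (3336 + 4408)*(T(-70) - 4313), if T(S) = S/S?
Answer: -33392128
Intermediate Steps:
T(S) = 1
(3336 + 4408)*(T(-70) - 4313) = (3336 + 4408)*(1 - 4313) = 7744*(-4312) = -33392128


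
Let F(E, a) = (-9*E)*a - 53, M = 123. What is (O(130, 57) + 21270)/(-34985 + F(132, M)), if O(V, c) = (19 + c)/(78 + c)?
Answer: -1435763/12228435 ≈ -0.11741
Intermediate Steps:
O(V, c) = (19 + c)/(78 + c)
F(E, a) = -53 - 9*E*a (F(E, a) = -9*E*a - 53 = -53 - 9*E*a)
(O(130, 57) + 21270)/(-34985 + F(132, M)) = ((19 + 57)/(78 + 57) + 21270)/(-34985 + (-53 - 9*132*123)) = (76/135 + 21270)/(-34985 + (-53 - 146124)) = ((1/135)*76 + 21270)/(-34985 - 146177) = (76/135 + 21270)/(-181162) = (2871526/135)*(-1/181162) = -1435763/12228435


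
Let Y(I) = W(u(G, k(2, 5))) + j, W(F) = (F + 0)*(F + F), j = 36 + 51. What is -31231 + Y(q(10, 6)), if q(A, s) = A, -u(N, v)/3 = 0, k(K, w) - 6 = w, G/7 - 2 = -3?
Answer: -31144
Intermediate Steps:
G = -7 (G = 14 + 7*(-3) = 14 - 21 = -7)
k(K, w) = 6 + w
j = 87
u(N, v) = 0 (u(N, v) = -3*0 = 0)
W(F) = 2*F² (W(F) = F*(2*F) = 2*F²)
Y(I) = 87 (Y(I) = 2*0² + 87 = 2*0 + 87 = 0 + 87 = 87)
-31231 + Y(q(10, 6)) = -31231 + 87 = -31144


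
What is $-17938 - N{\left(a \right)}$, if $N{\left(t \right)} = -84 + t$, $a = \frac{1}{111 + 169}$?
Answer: $- \frac{4999121}{280} \approx -17854.0$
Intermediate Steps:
$a = \frac{1}{280} \approx 0.0035714$
$-17938 - N{\left(a \right)} = -17938 - \left(-84 + \frac{1}{280}\right) = -17938 - - \frac{23519}{280} = -17938 + \frac{23519}{280} = - \frac{4999121}{280}$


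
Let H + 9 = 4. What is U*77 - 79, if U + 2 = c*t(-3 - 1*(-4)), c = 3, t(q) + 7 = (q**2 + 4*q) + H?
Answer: -1850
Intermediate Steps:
H = -5 (H = -9 + 4 = -5)
t(q) = -12 + q**2 + 4*q (t(q) = -7 + ((q**2 + 4*q) - 5) = -7 + (-5 + q**2 + 4*q) = -12 + q**2 + 4*q)
U = -23 (U = -2 + 3*(-12 + (-3 - 1*(-4))**2 + 4*(-3 - 1*(-4))) = -2 + 3*(-12 + (-3 + 4)**2 + 4*(-3 + 4)) = -2 + 3*(-12 + 1**2 + 4*1) = -2 + 3*(-12 + 1 + 4) = -2 + 3*(-7) = -2 - 21 = -23)
U*77 - 79 = -23*77 - 79 = -1771 - 79 = -1850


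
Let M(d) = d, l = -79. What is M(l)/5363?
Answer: -79/5363 ≈ -0.014731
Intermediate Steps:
M(l)/5363 = -79/5363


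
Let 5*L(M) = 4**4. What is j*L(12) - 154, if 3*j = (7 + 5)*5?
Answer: 870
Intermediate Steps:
L(M) = 256/5 (L(M) = (1/5)*4**4 = (1/5)*256 = 256/5)
j = 20 (j = ((7 + 5)*5)/3 = (12*5)/3 = (1/3)*60 = 20)
j*L(12) - 154 = 20*(256/5) - 154 = 1024 - 154 = 870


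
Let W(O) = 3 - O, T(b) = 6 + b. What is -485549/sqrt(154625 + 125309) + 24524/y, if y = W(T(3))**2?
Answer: 6131/9 - 485549*sqrt(279934)/279934 ≈ -236.49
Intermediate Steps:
y = 36 (y = (3 - (6 + 3))**2 = (3 - 1*9)**2 = (3 - 9)**2 = (-6)**2 = 36)
-485549/sqrt(154625 + 125309) + 24524/y = -485549/sqrt(154625 + 125309) + 24524/36 = -485549*sqrt(279934)/279934 + 24524*(1/36) = -485549*sqrt(279934)/279934 + 6131/9 = 6131/9 - 485549*sqrt(279934)/279934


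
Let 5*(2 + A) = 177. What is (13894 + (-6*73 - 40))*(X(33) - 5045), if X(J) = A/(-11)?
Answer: -3724845072/55 ≈ -6.7724e+7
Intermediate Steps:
A = 167/5 (A = -2 + (⅕)*177 = -2 + 177/5 = 167/5 ≈ 33.400)
X(J) = -167/55 (X(J) = (167/5)/(-11) = (167/5)*(-1/11) = -167/55)
(13894 + (-6*73 - 40))*(X(33) - 5045) = (13894 + (-6*73 - 40))*(-167/55 - 5045) = (13894 + (-438 - 40))*(-277642/55) = (13894 - 478)*(-277642/55) = 13416*(-277642/55) = -3724845072/55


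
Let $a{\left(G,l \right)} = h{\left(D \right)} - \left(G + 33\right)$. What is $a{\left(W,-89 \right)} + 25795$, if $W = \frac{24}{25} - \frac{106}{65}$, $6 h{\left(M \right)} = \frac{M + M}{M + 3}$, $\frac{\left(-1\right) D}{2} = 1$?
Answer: $\frac{25117954}{975} \approx 25762.0$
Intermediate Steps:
$D = -2$ ($D = \left(-2\right) 1 = -2$)
$h{\left(M \right)} = \frac{M}{3 \left(3 + M\right)}$ ($h{\left(M \right)} = \frac{\left(M + M\right) \frac{1}{M + 3}}{6} = \frac{2 M \frac{1}{3 + M}}{6} = \frac{M}{3 \left(3 + M\right)}$)
$W = - \frac{218}{325}$ ($W = 24 \cdot \frac{1}{25} - \frac{106}{65} = \frac{24}{25} - \frac{106}{65} = - \frac{218}{325} \approx -0.67077$)
$a{\left(G,l \right)} = - \frac{101}{3} - G$ ($a{\left(G,l \right)} = \frac{1}{3} \left(-2\right) \frac{1}{3 - 2} - \left(G + 33\right) = \frac{1}{3} \left(-2\right) 1^{-1} - \left(33 + G\right) = \frac{1}{3} \left(-2\right) 1 - \left(33 + G\right) = - \frac{2}{3} - \left(33 + G\right) = - \frac{101}{3} - G$)
$a{\left(W,-89 \right)} + 25795 = \left(- \frac{101}{3} - - \frac{218}{325}\right) + 25795 = \left(- \frac{101}{3} + \frac{218}{325}\right) + 25795 = - \frac{32171}{975} + 25795 = \frac{25117954}{975}$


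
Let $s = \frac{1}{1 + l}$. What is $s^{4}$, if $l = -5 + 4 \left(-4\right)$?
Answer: $\frac{1}{160000} \approx 6.25 \cdot 10^{-6}$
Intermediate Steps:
$l = -21$ ($l = -5 - 16 = -21$)
$s = - \frac{1}{20}$ ($s = \frac{1}{1 - 21} = \frac{1}{-20} = - \frac{1}{20} \approx -0.05$)
$s^{4} = \left(- \frac{1}{20}\right)^{4} = \frac{1}{160000}$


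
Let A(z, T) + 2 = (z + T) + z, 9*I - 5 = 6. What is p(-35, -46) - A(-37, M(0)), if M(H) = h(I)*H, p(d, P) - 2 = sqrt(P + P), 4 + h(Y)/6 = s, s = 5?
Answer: 78 + 2*I*sqrt(23) ≈ 78.0 + 9.5917*I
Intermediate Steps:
I = 11/9 (I = 5/9 + (1/9)*6 = 5/9 + 2/3 = 11/9 ≈ 1.2222)
h(Y) = 6 (h(Y) = -24 + 6*5 = -24 + 30 = 6)
p(d, P) = 2 + sqrt(2)*sqrt(P) (p(d, P) = 2 + sqrt(P + P) = 2 + sqrt(2*P) = 2 + sqrt(2)*sqrt(P))
M(H) = 6*H
A(z, T) = -2 + T + 2*z (A(z, T) = -2 + ((z + T) + z) = -2 + ((T + z) + z) = -2 + (T + 2*z) = -2 + T + 2*z)
p(-35, -46) - A(-37, M(0)) = (2 + sqrt(2)*sqrt(-46)) - (-2 + 6*0 + 2*(-37)) = (2 + sqrt(2)*(I*sqrt(46))) - (-2 + 0 - 74) = (2 + 2*I*sqrt(23)) - 1*(-76) = (2 + 2*I*sqrt(23)) + 76 = 78 + 2*I*sqrt(23)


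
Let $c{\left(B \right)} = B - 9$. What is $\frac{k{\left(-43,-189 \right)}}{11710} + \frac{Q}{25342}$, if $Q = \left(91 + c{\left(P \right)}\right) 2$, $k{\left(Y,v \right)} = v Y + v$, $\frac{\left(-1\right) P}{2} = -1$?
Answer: $\frac{50783019}{74188705} \approx 0.68451$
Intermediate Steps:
$P = 2$ ($P = \left(-2\right) \left(-1\right) = 2$)
$k{\left(Y,v \right)} = v + Y v$ ($k{\left(Y,v \right)} = Y v + v = v + Y v$)
$c{\left(B \right)} = -9 + B$
$Q = 168$ ($Q = \left(91 + \left(-9 + 2\right)\right) 2 = \left(91 - 7\right) 2 = 84 \cdot 2 = 168$)
$\frac{k{\left(-43,-189 \right)}}{11710} + \frac{Q}{25342} = \frac{\left(-189\right) \left(1 - 43\right)}{11710} + \frac{168}{25342} = \left(-189\right) \left(-42\right) \frac{1}{11710} + 168 \cdot \frac{1}{25342} = 7938 \cdot \frac{1}{11710} + \frac{84}{12671} = \frac{3969}{5855} + \frac{84}{12671} = \frac{50783019}{74188705}$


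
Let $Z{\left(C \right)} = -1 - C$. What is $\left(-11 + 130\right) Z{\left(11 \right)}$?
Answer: $-1428$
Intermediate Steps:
$\left(-11 + 130\right) Z{\left(11 \right)} = \left(-11 + 130\right) \left(-1 - 11\right) = 119 \left(-1 - 11\right) = 119 \left(-12\right) = -1428$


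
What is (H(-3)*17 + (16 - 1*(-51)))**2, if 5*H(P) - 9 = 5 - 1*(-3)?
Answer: 389376/25 ≈ 15575.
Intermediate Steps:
H(P) = 17/5 (H(P) = 9/5 + (5 - 1*(-3))/5 = 9/5 + (5 + 3)/5 = 9/5 + (1/5)*8 = 9/5 + 8/5 = 17/5)
(H(-3)*17 + (16 - 1*(-51)))**2 = ((17/5)*17 + (16 - 1*(-51)))**2 = (289/5 + (16 + 51))**2 = (289/5 + 67)**2 = (624/5)**2 = 389376/25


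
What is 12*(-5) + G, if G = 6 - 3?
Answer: -57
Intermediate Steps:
G = 3
12*(-5) + G = 12*(-5) + 3 = -60 + 3 = -57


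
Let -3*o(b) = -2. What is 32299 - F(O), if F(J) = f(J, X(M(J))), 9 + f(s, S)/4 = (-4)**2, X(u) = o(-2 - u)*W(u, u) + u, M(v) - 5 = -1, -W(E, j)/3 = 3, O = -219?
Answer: 32271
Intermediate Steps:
W(E, j) = -9 (W(E, j) = -3*3 = -9)
M(v) = 4 (M(v) = 5 - 1 = 4)
o(b) = 2/3 (o(b) = -1/3*(-2) = 2/3)
X(u) = -6 + u (X(u) = (2/3)*(-9) + u = -6 + u)
f(s, S) = 28 (f(s, S) = -36 + 4*(-4)**2 = -36 + 4*16 = -36 + 64 = 28)
F(J) = 28
32299 - F(O) = 32299 - 1*28 = 32299 - 28 = 32271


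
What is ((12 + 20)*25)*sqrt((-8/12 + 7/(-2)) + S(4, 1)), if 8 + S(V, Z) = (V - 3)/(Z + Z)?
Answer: 800*I*sqrt(105)/3 ≈ 2732.5*I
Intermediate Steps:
S(V, Z) = -8 + (-3 + V)/(2*Z) (S(V, Z) = -8 + (V - 3)/(Z + Z) = -8 + (-3 + V)/((2*Z)) = -8 + (-3 + V)*(1/(2*Z)) = -8 + (-3 + V)/(2*Z))
((12 + 20)*25)*sqrt((-8/12 + 7/(-2)) + S(4, 1)) = ((12 + 20)*25)*sqrt((-8/12 + 7/(-2)) + (1/2)*(-3 + 4 - 16*1)/1) = (32*25)*sqrt((-8*1/12 + 7*(-1/2)) + (1/2)*1*(-3 + 4 - 16)) = 800*sqrt((-2/3 - 7/2) + (1/2)*1*(-15)) = 800*sqrt(-25/6 - 15/2) = 800*sqrt(-35/3) = 800*(I*sqrt(105)/3) = 800*I*sqrt(105)/3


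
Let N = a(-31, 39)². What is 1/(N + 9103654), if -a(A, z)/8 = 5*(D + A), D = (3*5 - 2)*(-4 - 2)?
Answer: 1/28113254 ≈ 3.5570e-8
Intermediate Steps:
D = -78 (D = (15 - 2)*(-6) = 13*(-6) = -78)
a(A, z) = 3120 - 40*A (a(A, z) = -40*(-78 + A) = -8*(-390 + 5*A) = 3120 - 40*A)
N = 19009600 (N = (3120 - 40*(-31))² = (3120 + 1240)² = 4360² = 19009600)
1/(N + 9103654) = 1/(19009600 + 9103654) = 1/28113254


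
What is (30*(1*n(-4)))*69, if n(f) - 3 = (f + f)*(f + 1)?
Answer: 55890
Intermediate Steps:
n(f) = 3 + 2*f*(1 + f) (n(f) = 3 + (f + f)*(f + 1) = 3 + (2*f)*(1 + f) = 3 + 2*f*(1 + f))
(30*(1*n(-4)))*69 = (30*(1*(3 + 2*(-4) + 2*(-4)²)))*69 = (30*(1*(3 - 8 + 2*16)))*69 = (30*(1*(3 - 8 + 32)))*69 = (30*(1*27))*69 = (30*27)*69 = 810*69 = 55890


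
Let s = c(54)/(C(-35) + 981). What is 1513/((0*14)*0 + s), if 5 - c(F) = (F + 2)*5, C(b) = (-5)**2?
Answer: -1522078/275 ≈ -5534.8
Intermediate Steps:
C(b) = 25
c(F) = -5 - 5*F (c(F) = 5 - (F + 2)*5 = 5 - (2 + F)*5 = 5 - (10 + 5*F) = 5 + (-10 - 5*F) = -5 - 5*F)
s = -275/1006 (s = (-5 - 5*54)/(25 + 981) = (-5 - 270)/1006 = -275*1/1006 = -275/1006 ≈ -0.27336)
1513/((0*14)*0 + s) = 1513/((0*14)*0 - 275/1006) = 1513/(0*0 - 275/1006) = 1513/(0 - 275/1006) = 1513/(-275/1006) = 1513*(-1006/275) = -1522078/275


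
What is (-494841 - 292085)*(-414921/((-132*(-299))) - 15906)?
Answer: 6337709600593/506 ≈ 1.2525e+10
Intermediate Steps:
(-494841 - 292085)*(-414921/((-132*(-299))) - 15906) = -786926*(-414921/39468 - 15906) = -786926*(-414921*1/39468 - 15906) = -786926*(-10639/1012 - 15906) = -786926*(-16107511/1012) = 6337709600593/506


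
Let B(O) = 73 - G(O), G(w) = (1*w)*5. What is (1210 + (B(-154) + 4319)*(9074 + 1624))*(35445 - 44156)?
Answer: -481058755346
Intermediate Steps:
G(w) = 5*w (G(w) = w*5 = 5*w)
B(O) = 73 - 5*O
(1210 + (B(-154) + 4319)*(9074 + 1624))*(35445 - 44156) = (1210 + ((73 - 5*(-154)) + 4319)*(9074 + 1624))*(35445 - 44156) = (1210 + ((73 + 770) + 4319)*10698)*(-8711) = (1210 + (843 + 4319)*10698)*(-8711) = (1210 + 5162*10698)*(-8711) = (1210 + 55223076)*(-8711) = 55224286*(-8711) = -481058755346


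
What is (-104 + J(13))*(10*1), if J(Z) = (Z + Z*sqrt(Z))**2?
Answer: 22620 + 3380*sqrt(13) ≈ 34807.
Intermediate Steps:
J(Z) = (Z + Z**(3/2))**2
(-104 + J(13))*(10*1) = (-104 + (13 + 13**(3/2))**2)*(10*1) = (-104 + (13 + 13*sqrt(13))**2)*10 = -1040 + 10*(13 + 13*sqrt(13))**2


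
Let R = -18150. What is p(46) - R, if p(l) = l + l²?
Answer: 20312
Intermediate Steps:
p(46) - R = 46*(1 + 46) - 1*(-18150) = 46*47 + 18150 = 2162 + 18150 = 20312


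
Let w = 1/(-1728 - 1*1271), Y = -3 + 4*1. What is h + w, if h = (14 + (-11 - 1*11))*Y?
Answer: -23993/2999 ≈ -8.0003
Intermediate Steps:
Y = 1 (Y = -3 + 4 = 1)
w = -1/2999 (w = 1/(-1728 - 1271) = 1/(-2999) = -1/2999 ≈ -0.00033344)
h = -8 (h = (14 + (-11 - 1*11))*1 = (14 + (-11 - 11))*1 = (14 - 22)*1 = -8*1 = -8)
h + w = -8 - 1/2999 = -23993/2999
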